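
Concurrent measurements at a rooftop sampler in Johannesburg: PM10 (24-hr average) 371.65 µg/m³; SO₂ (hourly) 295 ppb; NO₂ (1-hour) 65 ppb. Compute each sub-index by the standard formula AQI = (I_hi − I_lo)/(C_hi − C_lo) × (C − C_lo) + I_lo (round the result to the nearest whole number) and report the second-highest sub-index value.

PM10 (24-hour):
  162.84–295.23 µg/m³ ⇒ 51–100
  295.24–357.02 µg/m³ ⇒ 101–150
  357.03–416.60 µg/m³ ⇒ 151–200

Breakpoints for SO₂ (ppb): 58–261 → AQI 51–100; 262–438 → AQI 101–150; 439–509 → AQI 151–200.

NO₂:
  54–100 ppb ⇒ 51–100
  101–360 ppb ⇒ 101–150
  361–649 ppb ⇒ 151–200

PM10: 371.65 ∈ [357.03, 416.60] ↔ index [151, 200].
151 + (371.65−357.03)·(200−151)/(416.60−357.03) = 151 + 14.62·49/59.57 ≈ 163.03, so AQI = 163.
SO₂: row 262–438 (AQI 101–150). (150−101)·(295−262)/(438−262) + 101 = 49·33/176 + 101 ≈ 110.19 → 110.
NO₂ 65: bracket 54–100 → index 51–100; slope 49/46, offset 11.
AQI = 51 + 49/46·11 ≈ 62.72 ⇒ 63.
Sub-indices: PM10→163, SO₂→110, NO₂→63. Ranked high→low: 163, 110, 63. Second-highest sub-index = 110.

110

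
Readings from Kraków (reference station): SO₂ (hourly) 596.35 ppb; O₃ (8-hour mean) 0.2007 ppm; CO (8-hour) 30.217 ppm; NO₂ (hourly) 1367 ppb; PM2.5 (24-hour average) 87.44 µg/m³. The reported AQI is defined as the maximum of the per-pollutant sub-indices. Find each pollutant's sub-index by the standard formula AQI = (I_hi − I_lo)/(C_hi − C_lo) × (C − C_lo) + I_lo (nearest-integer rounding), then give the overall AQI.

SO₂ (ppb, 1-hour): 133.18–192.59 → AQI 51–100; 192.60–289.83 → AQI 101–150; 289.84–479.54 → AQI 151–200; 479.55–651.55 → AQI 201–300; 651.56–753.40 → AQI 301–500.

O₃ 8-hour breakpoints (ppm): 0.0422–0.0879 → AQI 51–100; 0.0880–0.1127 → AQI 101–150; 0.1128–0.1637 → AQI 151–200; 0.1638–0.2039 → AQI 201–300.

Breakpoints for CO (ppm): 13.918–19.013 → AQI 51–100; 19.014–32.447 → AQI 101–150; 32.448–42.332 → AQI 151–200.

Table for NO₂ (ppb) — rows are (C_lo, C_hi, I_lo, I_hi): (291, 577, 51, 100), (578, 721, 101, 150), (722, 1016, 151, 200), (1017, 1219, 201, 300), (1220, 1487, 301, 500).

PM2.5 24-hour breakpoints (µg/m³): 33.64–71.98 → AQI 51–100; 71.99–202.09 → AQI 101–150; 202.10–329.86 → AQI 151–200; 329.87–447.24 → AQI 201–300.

SO₂: row 479.55–651.55 (AQI 201–300). (300−201)·(596.35−479.55)/(651.55−479.55) + 201 = 99·116.80/172.00 + 201 ≈ 268.23 → 268.
O₃: 0.2007 ∈ [0.1638, 0.2039] ↔ index [201, 300].
201 + (0.2007−0.1638)·(300−201)/(0.2039−0.1638) = 201 + 0.0369·99/0.0401 ≈ 292.10, so AQI = 292.
CO: 30.217 lies in 19.014–32.447, so I_lo=101, I_hi=150, C_lo=19.014, C_hi=32.447.
(150−101)/(32.447−19.014) × (30.217−19.014) + 101 = 49/13.433 × 11.203 + 101 ≈ 141.87 → 142.
NO₂ 1367: bracket 1220–1487 → index 301–500; slope 199/267, offset 147.
AQI = 301 + 199/267·147 ≈ 410.56 ⇒ 411.
PM2.5: 87.44 lies in 71.99–202.09, so I_lo=101, I_hi=150, C_lo=71.99, C_hi=202.09.
(150−101)/(202.09−71.99) × (87.44−71.99) + 101 = 49/130.10 × 15.45 + 101 ≈ 106.82 → 107.
Sub-indices: SO₂→268, O₃→292, CO→142, NO₂→411, PM2.5→107. Overall AQI = max = 411; dominant pollutant is NO₂.

411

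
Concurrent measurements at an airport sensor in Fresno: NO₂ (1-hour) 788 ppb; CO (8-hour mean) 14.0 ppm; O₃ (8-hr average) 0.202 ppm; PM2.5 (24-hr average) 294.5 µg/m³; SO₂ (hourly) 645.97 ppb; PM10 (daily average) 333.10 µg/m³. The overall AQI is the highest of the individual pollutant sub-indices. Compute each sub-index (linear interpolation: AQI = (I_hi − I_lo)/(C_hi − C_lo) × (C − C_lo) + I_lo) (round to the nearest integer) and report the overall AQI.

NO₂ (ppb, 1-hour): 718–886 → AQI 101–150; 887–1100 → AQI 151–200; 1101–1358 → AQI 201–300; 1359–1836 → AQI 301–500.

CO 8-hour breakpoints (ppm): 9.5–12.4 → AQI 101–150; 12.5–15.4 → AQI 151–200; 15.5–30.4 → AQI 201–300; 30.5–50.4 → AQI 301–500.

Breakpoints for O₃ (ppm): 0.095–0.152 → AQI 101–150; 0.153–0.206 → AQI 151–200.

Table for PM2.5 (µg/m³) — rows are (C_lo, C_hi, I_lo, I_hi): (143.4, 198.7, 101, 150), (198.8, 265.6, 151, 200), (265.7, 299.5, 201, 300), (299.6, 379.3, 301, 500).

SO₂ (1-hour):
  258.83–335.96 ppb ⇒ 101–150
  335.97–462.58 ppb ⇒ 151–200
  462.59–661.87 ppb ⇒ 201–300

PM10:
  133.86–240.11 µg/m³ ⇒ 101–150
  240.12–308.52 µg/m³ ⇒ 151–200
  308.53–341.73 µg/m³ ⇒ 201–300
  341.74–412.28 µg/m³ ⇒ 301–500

NO₂ 788: bracket 718–886 → index 101–150; slope 49/168, offset 70.
AQI = 101 + 49/168·70 ≈ 121.42 ⇒ 121.
CO: 14.0 lies in 12.5–15.4, so I_lo=151, I_hi=200, C_lo=12.5, C_hi=15.4.
(200−151)/(15.4−12.5) × (14.0−12.5) + 151 = 49/2.9 × 1.5 + 151 ≈ 176.34 → 176.
O₃: 0.202 lies in 0.153–0.206, so I_lo=151, I_hi=200, C_lo=0.153, C_hi=0.206.
(200−151)/(0.206−0.153) × (0.202−0.153) + 151 = 49/0.053 × 0.049 + 151 ≈ 196.30 → 196.
PM2.5 294.5: bracket 265.7–299.5 → index 201–300; slope 99/33.8, offset 28.8.
AQI = 201 + 99/33.8·28.8 ≈ 285.36 ⇒ 285.
SO₂: 645.97 lies in 462.59–661.87, so I_lo=201, I_hi=300, C_lo=462.59, C_hi=661.87.
(300−201)/(661.87−462.59) × (645.97−462.59) + 201 = 99/199.28 × 183.38 + 201 ≈ 292.10 → 292.
PM10 333.10: bracket 308.53–341.73 → index 201–300; slope 99/33.20, offset 24.57.
AQI = 201 + 99/33.20·24.57 ≈ 274.27 ⇒ 274.
Sub-indices: NO₂→121, CO→176, O₃→196, PM2.5→285, SO₂→292, PM10→274. Overall AQI = max = 292; dominant pollutant is SO₂.

292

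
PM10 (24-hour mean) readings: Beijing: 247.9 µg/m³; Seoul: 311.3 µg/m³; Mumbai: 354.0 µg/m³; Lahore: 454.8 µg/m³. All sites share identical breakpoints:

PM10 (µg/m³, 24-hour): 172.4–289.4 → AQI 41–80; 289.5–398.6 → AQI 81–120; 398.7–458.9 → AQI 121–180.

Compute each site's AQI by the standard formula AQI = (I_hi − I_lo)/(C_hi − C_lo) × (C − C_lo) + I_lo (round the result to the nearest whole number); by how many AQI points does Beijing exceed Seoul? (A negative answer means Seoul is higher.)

Beijing: 247.9 lies in 172.4–289.4, so I_lo=41, I_hi=80, C_lo=172.4, C_hi=289.4.
(80−41)/(289.4−172.4) × (247.9−172.4) + 41 = 39/117.0 × 75.5 + 41 ≈ 66.17 → 66.
Seoul: 311.3 lies in 289.5–398.6, so I_lo=81, I_hi=120, C_lo=289.5, C_hi=398.6.
(120−81)/(398.6−289.5) × (311.3−289.5) + 81 = 39/109.1 × 21.8 + 81 ≈ 88.79 → 89.
Mumbai: 354.0 lies in 289.5–398.6, so I_lo=81, I_hi=120, C_lo=289.5, C_hi=398.6.
(120−81)/(398.6−289.5) × (354.0−289.5) + 81 = 39/109.1 × 64.5 + 81 ≈ 104.06 → 104.
Lahore: 454.8 lies in 398.7–458.9, so I_lo=121, I_hi=180, C_lo=398.7, C_hi=458.9.
(180−121)/(458.9−398.7) × (454.8−398.7) + 121 = 59/60.2 × 56.1 + 121 ≈ 175.98 → 176.
AQIs: Beijing=66, Seoul=89, Mumbai=104, Lahore=176. Beijing (66) − Seoul (89) = -23.

-23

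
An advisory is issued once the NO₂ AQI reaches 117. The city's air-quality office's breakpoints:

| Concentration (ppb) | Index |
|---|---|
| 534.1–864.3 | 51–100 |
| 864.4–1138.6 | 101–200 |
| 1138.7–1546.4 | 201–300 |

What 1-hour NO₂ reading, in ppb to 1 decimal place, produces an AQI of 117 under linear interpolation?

908.7

AQI 117 lies in the 101–200 band, which corresponds to 864.4–1138.6 ppb.
C = 864.4 + (117−101)×(1138.6−864.4)/(200−101) = 864.4 + 16×274.2/99 ≈ 908.715 ppb → 908.7 ppb to 1 dp.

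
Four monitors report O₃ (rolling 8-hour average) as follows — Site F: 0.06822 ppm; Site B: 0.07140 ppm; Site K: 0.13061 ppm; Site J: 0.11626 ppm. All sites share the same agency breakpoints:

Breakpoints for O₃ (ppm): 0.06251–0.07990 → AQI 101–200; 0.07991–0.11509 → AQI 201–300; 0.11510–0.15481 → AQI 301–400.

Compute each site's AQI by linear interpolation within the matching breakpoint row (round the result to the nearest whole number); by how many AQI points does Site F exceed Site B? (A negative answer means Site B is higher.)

-18

Site F: 0.06822 lies in 0.06251–0.07990, so I_lo=101, I_hi=200, C_lo=0.06251, C_hi=0.07990.
(200−101)/(0.07990−0.06251) × (0.06822−0.06251) + 101 = 99/0.01739 × 0.00571 + 101 ≈ 133.51 → 134.
Site B: 0.07140 ∈ [0.06251, 0.07990] ↔ index [101, 200].
101 + (0.07140−0.06251)·(200−101)/(0.07990−0.06251) = 101 + 0.00889·99/0.01739 ≈ 151.61, so AQI = 152.
Site K 0.13061: bracket 0.11510–0.15481 → index 301–400; slope 99/0.03971, offset 0.01551.
AQI = 301 + 99/0.03971·0.01551 ≈ 339.67 ⇒ 340.
Site J 0.11626: bracket 0.11510–0.15481 → index 301–400; slope 99/0.03971, offset 0.00116.
AQI = 301 + 99/0.03971·0.00116 ≈ 303.89 ⇒ 304.
AQIs: Site F=134, Site B=152, Site K=340, Site J=304. Site F (134) − Site B (152) = -18.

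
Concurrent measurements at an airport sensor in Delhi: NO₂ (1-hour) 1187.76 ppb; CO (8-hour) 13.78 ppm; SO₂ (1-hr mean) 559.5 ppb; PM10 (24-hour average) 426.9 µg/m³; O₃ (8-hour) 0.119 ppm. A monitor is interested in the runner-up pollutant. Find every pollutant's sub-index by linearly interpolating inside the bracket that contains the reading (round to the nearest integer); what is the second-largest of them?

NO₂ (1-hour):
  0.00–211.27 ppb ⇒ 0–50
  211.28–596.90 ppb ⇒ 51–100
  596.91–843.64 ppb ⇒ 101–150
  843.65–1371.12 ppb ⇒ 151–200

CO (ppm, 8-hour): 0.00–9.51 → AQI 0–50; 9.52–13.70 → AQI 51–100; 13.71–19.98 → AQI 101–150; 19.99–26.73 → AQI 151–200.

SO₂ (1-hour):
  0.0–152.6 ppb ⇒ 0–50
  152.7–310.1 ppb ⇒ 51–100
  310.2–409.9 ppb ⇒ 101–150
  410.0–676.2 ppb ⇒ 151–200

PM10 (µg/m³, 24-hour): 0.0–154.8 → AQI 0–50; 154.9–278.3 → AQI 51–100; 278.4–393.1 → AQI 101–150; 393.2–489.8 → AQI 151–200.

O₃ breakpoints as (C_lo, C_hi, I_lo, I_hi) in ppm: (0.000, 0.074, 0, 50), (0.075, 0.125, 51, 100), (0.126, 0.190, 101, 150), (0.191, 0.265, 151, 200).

NO₂: 1187.76 ∈ [843.65, 1371.12] ↔ index [151, 200].
151 + (1187.76−843.65)·(200−151)/(1371.12−843.65) = 151 + 344.11·49/527.47 ≈ 182.97, so AQI = 183.
CO: 13.78 ∈ [13.71, 19.98] ↔ index [101, 150].
101 + (13.78−13.71)·(150−101)/(19.98−13.71) = 101 + 0.07·49/6.27 ≈ 101.55, so AQI = 102.
SO₂ 559.5: bracket 410.0–676.2 → index 151–200; slope 49/266.2, offset 149.5.
AQI = 151 + 49/266.2·149.5 ≈ 178.52 ⇒ 179.
PM10: row 393.2–489.8 (AQI 151–200). (200−151)·(426.9−393.2)/(489.8−393.2) + 151 = 49·33.7/96.6 + 151 ≈ 168.09 → 168.
O₃: 0.119 lies in 0.075–0.125, so I_lo=51, I_hi=100, C_lo=0.075, C_hi=0.125.
(100−51)/(0.125−0.075) × (0.119−0.075) + 51 = 49/0.050 × 0.044 + 51 ≈ 94.12 → 94.
Sub-indices: NO₂→183, CO→102, SO₂→179, PM10→168, O₃→94. Ranked high→low: 183, 179, 168, 102, 94. Second-highest sub-index = 179.

179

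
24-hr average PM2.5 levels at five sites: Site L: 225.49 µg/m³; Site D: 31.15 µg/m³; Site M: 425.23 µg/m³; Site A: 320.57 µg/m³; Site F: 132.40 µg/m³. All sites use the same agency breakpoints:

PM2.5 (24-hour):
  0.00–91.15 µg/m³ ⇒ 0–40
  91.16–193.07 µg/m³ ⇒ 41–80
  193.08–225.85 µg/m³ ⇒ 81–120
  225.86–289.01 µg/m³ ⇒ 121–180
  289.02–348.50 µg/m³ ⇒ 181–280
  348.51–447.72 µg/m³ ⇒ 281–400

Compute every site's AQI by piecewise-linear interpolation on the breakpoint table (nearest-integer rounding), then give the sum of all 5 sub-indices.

798

Site L: 225.49 ∈ [193.08, 225.85] ↔ index [81, 120].
81 + (225.49−193.08)·(120−81)/(225.85−193.08) = 81 + 32.41·39/32.77 ≈ 119.57, so AQI = 120.
Site D: 31.15 ∈ [0.00, 91.15] ↔ index [0, 40].
0 + (31.15−0.00)·(40−0)/(91.15−0.00) = 0 + 31.15·40/91.15 ≈ 13.67, so AQI = 14.
Site M 425.23: bracket 348.51–447.72 → index 281–400; slope 119/99.21, offset 76.72.
AQI = 281 + 119/99.21·76.72 ≈ 373.02 ⇒ 373.
Site A 320.57: bracket 289.02–348.50 → index 181–280; slope 99/59.48, offset 31.55.
AQI = 181 + 99/59.48·31.55 ≈ 233.51 ⇒ 234.
Site F: 132.40 ∈ [91.16, 193.07] ↔ index [41, 80].
41 + (132.40−91.16)·(80−41)/(193.07−91.16) = 41 + 41.24·39/101.91 ≈ 56.78, so AQI = 57.
AQIs: Site L=120, Site D=14, Site M=373, Site A=234, Site F=57. Sum = 120 + 14 + 373 + 234 + 57 = 798.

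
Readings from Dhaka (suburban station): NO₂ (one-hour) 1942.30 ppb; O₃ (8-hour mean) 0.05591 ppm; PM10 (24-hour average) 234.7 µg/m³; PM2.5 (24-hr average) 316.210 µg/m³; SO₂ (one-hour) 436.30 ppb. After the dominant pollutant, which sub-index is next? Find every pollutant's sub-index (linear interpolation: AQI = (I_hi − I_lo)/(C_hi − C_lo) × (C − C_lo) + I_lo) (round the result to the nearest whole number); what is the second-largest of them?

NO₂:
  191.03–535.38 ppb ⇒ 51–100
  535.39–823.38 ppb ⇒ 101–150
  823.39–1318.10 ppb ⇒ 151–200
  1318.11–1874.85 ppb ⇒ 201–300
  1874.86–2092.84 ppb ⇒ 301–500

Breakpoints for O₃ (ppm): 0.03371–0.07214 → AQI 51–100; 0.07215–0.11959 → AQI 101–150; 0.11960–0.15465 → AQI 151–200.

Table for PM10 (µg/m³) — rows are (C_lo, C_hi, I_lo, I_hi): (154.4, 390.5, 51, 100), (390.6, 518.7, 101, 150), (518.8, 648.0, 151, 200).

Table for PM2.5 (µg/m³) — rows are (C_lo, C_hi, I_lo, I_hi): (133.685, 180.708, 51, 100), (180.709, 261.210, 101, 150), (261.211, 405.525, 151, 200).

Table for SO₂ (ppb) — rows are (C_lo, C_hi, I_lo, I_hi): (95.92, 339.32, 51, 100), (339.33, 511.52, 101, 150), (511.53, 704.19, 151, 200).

NO₂: row 1874.86–2092.84 (AQI 301–500). (500−301)·(1942.30−1874.86)/(2092.84−1874.86) + 301 = 199·67.44/217.98 + 301 ≈ 362.57 → 363.
O₃: 0.05591 lies in 0.03371–0.07214, so I_lo=51, I_hi=100, C_lo=0.03371, C_hi=0.07214.
(100−51)/(0.07214−0.03371) × (0.05591−0.03371) + 51 = 49/0.03843 × 0.02220 + 51 ≈ 79.31 → 79.
PM10: row 154.4–390.5 (AQI 51–100). (100−51)·(234.7−154.4)/(390.5−154.4) + 51 = 49·80.3/236.1 + 51 ≈ 67.67 → 68.
PM2.5: row 261.211–405.525 (AQI 151–200). (200−151)·(316.210−261.211)/(405.525−261.211) + 151 = 49·54.999/144.314 + 151 ≈ 169.67 → 170.
SO₂: 436.30 ∈ [339.33, 511.52] ↔ index [101, 150].
101 + (436.30−339.33)·(150−101)/(511.52−339.33) = 101 + 96.97·49/172.19 ≈ 128.59, so AQI = 129.
Sub-indices: NO₂→363, O₃→79, PM10→68, PM2.5→170, SO₂→129. Ranked high→low: 363, 170, 129, 79, 68. Second-highest sub-index = 170.

170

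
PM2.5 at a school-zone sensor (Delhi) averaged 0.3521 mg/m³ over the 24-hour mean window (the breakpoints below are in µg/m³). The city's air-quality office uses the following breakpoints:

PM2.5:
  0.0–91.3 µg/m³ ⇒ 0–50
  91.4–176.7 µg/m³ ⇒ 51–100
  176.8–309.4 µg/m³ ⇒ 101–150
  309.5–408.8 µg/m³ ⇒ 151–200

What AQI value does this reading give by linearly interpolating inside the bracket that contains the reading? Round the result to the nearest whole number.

172

Convert: 0.3521 mg/m³ = 352.1 µg/m³.
PM2.5: 352.1 ∈ [309.5, 408.8] ↔ index [151, 200].
151 + (352.1−309.5)·(200−151)/(408.8−309.5) = 151 + 42.6·49/99.3 ≈ 172.02, so AQI = 172.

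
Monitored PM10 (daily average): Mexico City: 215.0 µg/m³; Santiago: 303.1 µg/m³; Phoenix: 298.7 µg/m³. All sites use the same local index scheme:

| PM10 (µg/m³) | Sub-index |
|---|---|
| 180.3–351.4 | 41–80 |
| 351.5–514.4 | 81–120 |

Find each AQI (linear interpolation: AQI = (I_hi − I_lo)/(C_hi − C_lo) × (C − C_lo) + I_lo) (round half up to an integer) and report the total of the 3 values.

186

Mexico City: 215.0 ∈ [180.3, 351.4] ↔ index [41, 80].
41 + (215.0−180.3)·(80−41)/(351.4−180.3) = 41 + 34.7·39/171.1 ≈ 48.91, so AQI = 49.
Santiago 303.1: bracket 180.3–351.4 → index 41–80; slope 39/171.1, offset 122.8.
AQI = 41 + 39/171.1·122.8 ≈ 68.99 ⇒ 69.
Phoenix: 298.7 ∈ [180.3, 351.4] ↔ index [41, 80].
41 + (298.7−180.3)·(80−41)/(351.4−180.3) = 41 + 118.4·39/171.1 ≈ 67.99, so AQI = 68.
AQIs: Mexico City=49, Santiago=69, Phoenix=68. Sum = 49 + 69 + 68 = 186.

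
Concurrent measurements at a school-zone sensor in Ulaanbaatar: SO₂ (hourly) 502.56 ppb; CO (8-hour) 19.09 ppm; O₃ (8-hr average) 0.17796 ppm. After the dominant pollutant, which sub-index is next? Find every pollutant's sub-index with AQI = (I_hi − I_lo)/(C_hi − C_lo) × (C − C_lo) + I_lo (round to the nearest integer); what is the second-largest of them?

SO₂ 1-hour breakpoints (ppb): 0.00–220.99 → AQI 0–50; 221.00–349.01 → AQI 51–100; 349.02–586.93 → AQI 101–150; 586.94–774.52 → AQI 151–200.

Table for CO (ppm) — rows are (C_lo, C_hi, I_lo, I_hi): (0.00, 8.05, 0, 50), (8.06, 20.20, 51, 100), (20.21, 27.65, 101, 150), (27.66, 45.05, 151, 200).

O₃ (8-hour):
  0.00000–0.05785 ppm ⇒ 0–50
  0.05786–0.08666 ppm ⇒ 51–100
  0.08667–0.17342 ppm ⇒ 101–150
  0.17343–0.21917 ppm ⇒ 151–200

SO₂: row 349.02–586.93 (AQI 101–150). (150−101)·(502.56−349.02)/(586.93−349.02) + 101 = 49·153.54/237.91 + 101 ≈ 132.62 → 133.
CO: 19.09 lies in 8.06–20.20, so I_lo=51, I_hi=100, C_lo=8.06, C_hi=20.20.
(100−51)/(20.20−8.06) × (19.09−8.06) + 51 = 49/12.14 × 11.03 + 51 ≈ 95.52 → 96.
O₃ 0.17796: bracket 0.17343–0.21917 → index 151–200; slope 49/0.04574, offset 0.00453.
AQI = 151 + 49/0.04574·0.00453 ≈ 155.85 ⇒ 156.
Sub-indices: SO₂→133, CO→96, O₃→156. Ranked high→low: 156, 133, 96. Second-highest sub-index = 133.

133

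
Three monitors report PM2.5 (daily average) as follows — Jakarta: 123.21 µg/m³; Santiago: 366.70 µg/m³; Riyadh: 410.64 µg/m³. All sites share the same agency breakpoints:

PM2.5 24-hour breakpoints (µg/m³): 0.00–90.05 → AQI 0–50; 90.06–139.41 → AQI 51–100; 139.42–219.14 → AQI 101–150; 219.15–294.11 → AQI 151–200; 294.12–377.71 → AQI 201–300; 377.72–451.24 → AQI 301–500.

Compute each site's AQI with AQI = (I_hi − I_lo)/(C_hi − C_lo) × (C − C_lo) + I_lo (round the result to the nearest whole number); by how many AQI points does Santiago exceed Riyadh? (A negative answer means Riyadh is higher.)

Jakarta: row 90.06–139.41 (AQI 51–100). (100−51)·(123.21−90.06)/(139.41−90.06) + 51 = 49·33.15/49.35 + 51 ≈ 83.91 → 84.
Santiago: row 294.12–377.71 (AQI 201–300). (300−201)·(366.70−294.12)/(377.71−294.12) + 201 = 99·72.58/83.59 + 201 ≈ 286.96 → 287.
Riyadh 410.64: bracket 377.72–451.24 → index 301–500; slope 199/73.52, offset 32.92.
AQI = 301 + 199/73.52·32.92 ≈ 390.11 ⇒ 390.
AQIs: Jakarta=84, Santiago=287, Riyadh=390. Santiago (287) − Riyadh (390) = -103.

-103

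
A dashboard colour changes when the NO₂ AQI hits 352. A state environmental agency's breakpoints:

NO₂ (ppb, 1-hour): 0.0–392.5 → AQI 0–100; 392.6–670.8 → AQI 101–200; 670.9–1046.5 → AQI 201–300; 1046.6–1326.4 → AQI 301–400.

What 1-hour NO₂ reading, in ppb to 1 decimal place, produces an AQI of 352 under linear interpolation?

1190.7

AQI 352 lies in the 301–400 band, which corresponds to 1046.6–1326.4 ppb.
C = 1046.6 + (352−301)×(1326.4−1046.6)/(400−301) = 1046.6 + 51×279.8/99 ≈ 1190.739 ppb → 1190.7 ppb to 1 dp.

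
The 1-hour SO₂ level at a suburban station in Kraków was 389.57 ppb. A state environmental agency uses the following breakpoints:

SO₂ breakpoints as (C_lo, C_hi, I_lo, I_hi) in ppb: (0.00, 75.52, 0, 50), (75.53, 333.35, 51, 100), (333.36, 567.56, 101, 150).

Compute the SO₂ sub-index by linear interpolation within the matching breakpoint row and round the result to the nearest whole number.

113

SO₂: row 333.36–567.56 (AQI 101–150). (150−101)·(389.57−333.36)/(567.56−333.36) + 101 = 49·56.21/234.20 + 101 ≈ 112.76 → 113.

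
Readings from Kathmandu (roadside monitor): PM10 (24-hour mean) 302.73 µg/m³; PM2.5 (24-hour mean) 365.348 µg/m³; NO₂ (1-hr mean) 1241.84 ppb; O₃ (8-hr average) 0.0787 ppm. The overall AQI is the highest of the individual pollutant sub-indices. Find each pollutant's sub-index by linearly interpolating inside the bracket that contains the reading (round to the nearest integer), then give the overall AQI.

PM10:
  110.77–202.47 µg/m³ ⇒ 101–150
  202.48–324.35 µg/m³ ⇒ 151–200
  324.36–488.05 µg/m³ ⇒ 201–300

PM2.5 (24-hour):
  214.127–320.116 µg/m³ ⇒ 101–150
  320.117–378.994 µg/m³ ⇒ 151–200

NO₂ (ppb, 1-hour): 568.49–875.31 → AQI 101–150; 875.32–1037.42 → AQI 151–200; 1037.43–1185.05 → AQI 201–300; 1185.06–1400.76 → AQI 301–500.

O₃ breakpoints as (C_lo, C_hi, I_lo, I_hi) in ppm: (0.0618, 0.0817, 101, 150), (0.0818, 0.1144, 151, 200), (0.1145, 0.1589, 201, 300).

353

PM10: 302.73 ∈ [202.48, 324.35] ↔ index [151, 200].
151 + (302.73−202.48)·(200−151)/(324.35−202.48) = 151 + 100.25·49/121.87 ≈ 191.31, so AQI = 191.
PM2.5: row 320.117–378.994 (AQI 151–200). (200−151)·(365.348−320.117)/(378.994−320.117) + 151 = 49·45.231/58.877 + 151 ≈ 188.64 → 189.
NO₂: 1241.84 lies in 1185.06–1400.76, so I_lo=301, I_hi=500, C_lo=1185.06, C_hi=1400.76.
(500−301)/(1400.76−1185.06) × (1241.84−1185.06) + 301 = 199/215.70 × 56.78 + 301 ≈ 353.38 → 353.
O₃: 0.0787 ∈ [0.0618, 0.0817] ↔ index [101, 150].
101 + (0.0787−0.0618)·(150−101)/(0.0817−0.0618) = 101 + 0.0169·49/0.0199 ≈ 142.61, so AQI = 143.
Sub-indices: PM10→191, PM2.5→189, NO₂→353, O₃→143. Overall AQI = max = 353; dominant pollutant is NO₂.
AQI 353: Hazardous.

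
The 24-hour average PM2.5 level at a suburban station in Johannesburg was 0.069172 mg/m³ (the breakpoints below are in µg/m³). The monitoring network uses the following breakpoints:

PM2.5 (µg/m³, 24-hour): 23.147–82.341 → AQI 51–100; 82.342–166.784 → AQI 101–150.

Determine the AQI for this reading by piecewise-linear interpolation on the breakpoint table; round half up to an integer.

Convert: 0.069172 mg/m³ = 69.172 µg/m³.
PM2.5 69.172: bracket 23.147–82.341 → index 51–100; slope 49/59.194, offset 46.025.
AQI = 51 + 49/59.194·46.025 ≈ 89.10 ⇒ 89.
AQI 89 falls in the Moderate category.

89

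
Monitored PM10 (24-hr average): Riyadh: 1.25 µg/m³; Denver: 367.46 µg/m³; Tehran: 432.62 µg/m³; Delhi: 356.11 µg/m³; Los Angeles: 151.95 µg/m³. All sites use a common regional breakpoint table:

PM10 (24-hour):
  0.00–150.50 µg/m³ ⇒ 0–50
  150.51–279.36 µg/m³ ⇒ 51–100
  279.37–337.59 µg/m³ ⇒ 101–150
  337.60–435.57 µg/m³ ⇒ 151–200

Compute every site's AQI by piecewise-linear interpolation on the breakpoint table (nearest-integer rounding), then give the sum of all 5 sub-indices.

577

Riyadh: 1.25 lies in 0.00–150.50, so I_lo=0, I_hi=50, C_lo=0.00, C_hi=150.50.
(50−0)/(150.50−0.00) × (1.25−0.00) + 0 = 50/150.50 × 1.25 + 0 ≈ 0.42 → 0.
Denver: 367.46 lies in 337.60–435.57, so I_lo=151, I_hi=200, C_lo=337.60, C_hi=435.57.
(200−151)/(435.57−337.60) × (367.46−337.60) + 151 = 49/97.97 × 29.86 + 151 ≈ 165.93 → 166.
Tehran: 432.62 lies in 337.60–435.57, so I_lo=151, I_hi=200, C_lo=337.60, C_hi=435.57.
(200−151)/(435.57−337.60) × (432.62−337.60) + 151 = 49/97.97 × 95.02 + 151 ≈ 198.52 → 199.
Delhi 356.11: bracket 337.60–435.57 → index 151–200; slope 49/97.97, offset 18.51.
AQI = 151 + 49/97.97·18.51 ≈ 160.26 ⇒ 160.
Los Angeles: 151.95 ∈ [150.51, 279.36] ↔ index [51, 100].
51 + (151.95−150.51)·(100−51)/(279.36−150.51) = 51 + 1.44·49/128.85 ≈ 51.55, so AQI = 52.
AQIs: Riyadh=0, Denver=166, Tehran=199, Delhi=160, Los Angeles=52. Sum = 0 + 166 + 199 + 160 + 52 = 577.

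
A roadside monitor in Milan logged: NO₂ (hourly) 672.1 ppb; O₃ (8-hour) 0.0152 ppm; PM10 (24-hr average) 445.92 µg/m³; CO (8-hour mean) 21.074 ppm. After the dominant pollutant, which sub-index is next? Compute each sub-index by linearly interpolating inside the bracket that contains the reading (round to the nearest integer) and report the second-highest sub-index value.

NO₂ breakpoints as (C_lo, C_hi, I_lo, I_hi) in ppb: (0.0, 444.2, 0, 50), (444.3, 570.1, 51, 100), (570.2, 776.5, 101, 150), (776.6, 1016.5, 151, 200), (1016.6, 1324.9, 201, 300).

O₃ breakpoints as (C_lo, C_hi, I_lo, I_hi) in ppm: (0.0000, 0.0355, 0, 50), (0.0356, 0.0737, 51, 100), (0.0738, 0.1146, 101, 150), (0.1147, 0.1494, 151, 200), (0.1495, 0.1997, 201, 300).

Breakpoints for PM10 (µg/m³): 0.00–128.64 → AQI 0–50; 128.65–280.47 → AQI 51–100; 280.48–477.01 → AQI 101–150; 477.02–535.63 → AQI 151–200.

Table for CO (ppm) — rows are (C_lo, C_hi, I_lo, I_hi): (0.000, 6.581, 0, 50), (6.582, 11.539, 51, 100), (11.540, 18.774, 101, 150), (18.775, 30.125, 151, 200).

NO₂: row 570.2–776.5 (AQI 101–150). (150−101)·(672.1−570.2)/(776.5−570.2) + 101 = 49·101.9/206.3 + 101 ≈ 125.20 → 125.
O₃: 0.0152 ∈ [0.0000, 0.0355] ↔ index [0, 50].
0 + (0.0152−0.0000)·(50−0)/(0.0355−0.0000) = 0 + 0.0152·50/0.0355 ≈ 21.41, so AQI = 21.
PM10 445.92: bracket 280.48–477.01 → index 101–150; slope 49/196.53, offset 165.44.
AQI = 101 + 49/196.53·165.44 ≈ 142.25 ⇒ 142.
CO: 21.074 lies in 18.775–30.125, so I_lo=151, I_hi=200, C_lo=18.775, C_hi=30.125.
(200−151)/(30.125−18.775) × (21.074−18.775) + 151 = 49/11.350 × 2.299 + 151 ≈ 160.93 → 161.
Sub-indices: NO₂→125, O₃→21, PM10→142, CO→161. Ranked high→low: 161, 142, 125, 21. Second-highest sub-index = 142.

142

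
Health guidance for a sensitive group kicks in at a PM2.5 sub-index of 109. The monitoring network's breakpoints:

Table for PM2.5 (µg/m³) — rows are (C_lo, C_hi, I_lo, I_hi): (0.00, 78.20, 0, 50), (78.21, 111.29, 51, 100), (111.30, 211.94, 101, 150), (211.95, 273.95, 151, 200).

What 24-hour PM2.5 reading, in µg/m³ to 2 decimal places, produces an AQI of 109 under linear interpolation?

AQI 109 lies in the 101–150 band, which corresponds to 111.30–211.94 µg/m³.
C = 111.30 + (109−101)×(211.94−111.30)/(150−101) = 111.30 + 8×100.64/49 ≈ 127.7310 µg/m³ → 127.73 µg/m³ to 2 dp.

127.73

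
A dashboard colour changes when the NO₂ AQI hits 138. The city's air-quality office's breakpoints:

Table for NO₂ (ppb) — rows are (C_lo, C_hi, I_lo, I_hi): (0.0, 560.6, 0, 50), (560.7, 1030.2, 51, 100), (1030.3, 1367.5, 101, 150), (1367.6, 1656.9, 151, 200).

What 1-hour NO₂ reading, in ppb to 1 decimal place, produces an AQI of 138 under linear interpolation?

1284.9

AQI 138 lies in the 101–150 band, which corresponds to 1030.3–1367.5 ppb.
C = 1030.3 + (138−101)×(1367.5−1030.3)/(150−101) = 1030.3 + 37×337.2/49 ≈ 1284.920 ppb → 1284.9 ppb to 1 dp.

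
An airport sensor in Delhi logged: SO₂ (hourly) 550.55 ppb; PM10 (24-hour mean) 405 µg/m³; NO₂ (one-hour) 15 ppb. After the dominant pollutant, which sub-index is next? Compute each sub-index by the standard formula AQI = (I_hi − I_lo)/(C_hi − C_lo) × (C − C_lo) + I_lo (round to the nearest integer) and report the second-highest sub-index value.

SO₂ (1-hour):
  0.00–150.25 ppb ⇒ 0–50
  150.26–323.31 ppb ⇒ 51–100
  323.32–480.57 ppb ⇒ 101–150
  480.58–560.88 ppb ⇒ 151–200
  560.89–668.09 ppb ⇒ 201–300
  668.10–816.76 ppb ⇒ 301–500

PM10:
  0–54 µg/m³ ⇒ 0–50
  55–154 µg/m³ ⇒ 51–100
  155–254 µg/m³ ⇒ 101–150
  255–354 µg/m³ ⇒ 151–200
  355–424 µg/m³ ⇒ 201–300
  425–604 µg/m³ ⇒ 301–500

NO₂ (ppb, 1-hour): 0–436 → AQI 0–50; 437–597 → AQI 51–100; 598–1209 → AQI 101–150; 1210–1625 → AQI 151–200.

SO₂ 550.55: bracket 480.58–560.88 → index 151–200; slope 49/80.30, offset 69.97.
AQI = 151 + 49/80.30·69.97 ≈ 193.70 ⇒ 194.
PM10 405: bracket 355–424 → index 201–300; slope 99/69, offset 50.
AQI = 201 + 99/69·50 ≈ 272.74 ⇒ 273.
NO₂: 15 lies in 0–436, so I_lo=0, I_hi=50, C_lo=0, C_hi=436.
(50−0)/(436−0) × (15−0) + 0 = 50/436 × 15 + 0 ≈ 1.72 → 2.
Sub-indices: SO₂→194, PM10→273, NO₂→2. Ranked high→low: 273, 194, 2. Second-highest sub-index = 194.

194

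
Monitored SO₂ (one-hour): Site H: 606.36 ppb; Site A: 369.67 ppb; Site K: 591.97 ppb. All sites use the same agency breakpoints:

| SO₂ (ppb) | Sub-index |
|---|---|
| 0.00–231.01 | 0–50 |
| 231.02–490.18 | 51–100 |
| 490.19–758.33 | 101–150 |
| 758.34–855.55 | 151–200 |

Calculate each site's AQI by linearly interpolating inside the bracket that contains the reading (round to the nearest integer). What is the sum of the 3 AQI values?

319

Site H 606.36: bracket 490.19–758.33 → index 101–150; slope 49/268.14, offset 116.17.
AQI = 101 + 49/268.14·116.17 ≈ 122.23 ⇒ 122.
Site A: row 231.02–490.18 (AQI 51–100). (100−51)·(369.67−231.02)/(490.18−231.02) + 51 = 49·138.65/259.16 + 51 ≈ 77.21 → 77.
Site K 591.97: bracket 490.19–758.33 → index 101–150; slope 49/268.14, offset 101.78.
AQI = 101 + 49/268.14·101.78 ≈ 119.60 ⇒ 120.
AQIs: Site H=122, Site A=77, Site K=120. Sum = 122 + 77 + 120 = 319.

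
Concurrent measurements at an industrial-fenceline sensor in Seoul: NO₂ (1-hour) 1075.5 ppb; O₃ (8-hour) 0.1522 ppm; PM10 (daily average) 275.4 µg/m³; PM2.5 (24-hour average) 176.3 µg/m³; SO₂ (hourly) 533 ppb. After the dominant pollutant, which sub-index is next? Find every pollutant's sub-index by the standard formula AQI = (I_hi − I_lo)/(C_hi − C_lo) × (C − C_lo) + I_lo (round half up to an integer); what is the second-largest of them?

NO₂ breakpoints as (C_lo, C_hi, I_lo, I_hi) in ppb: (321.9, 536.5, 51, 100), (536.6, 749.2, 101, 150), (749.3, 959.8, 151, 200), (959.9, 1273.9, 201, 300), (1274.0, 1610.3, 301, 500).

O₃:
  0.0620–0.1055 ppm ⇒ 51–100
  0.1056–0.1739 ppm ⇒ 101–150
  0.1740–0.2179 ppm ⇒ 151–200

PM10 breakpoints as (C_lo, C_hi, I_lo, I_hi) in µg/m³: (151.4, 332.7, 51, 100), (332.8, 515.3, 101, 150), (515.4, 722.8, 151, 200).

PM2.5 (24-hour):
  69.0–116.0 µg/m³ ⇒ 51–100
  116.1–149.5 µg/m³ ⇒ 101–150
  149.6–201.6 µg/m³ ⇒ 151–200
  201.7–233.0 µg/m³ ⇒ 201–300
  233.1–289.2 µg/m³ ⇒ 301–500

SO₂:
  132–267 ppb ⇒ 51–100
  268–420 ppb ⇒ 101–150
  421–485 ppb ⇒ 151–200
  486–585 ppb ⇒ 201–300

NO₂: row 959.9–1273.9 (AQI 201–300). (300−201)·(1075.5−959.9)/(1273.9−959.9) + 201 = 99·115.6/314.0 + 201 ≈ 237.45 → 237.
O₃: 0.1522 lies in 0.1056–0.1739, so I_lo=101, I_hi=150, C_lo=0.1056, C_hi=0.1739.
(150−101)/(0.1739−0.1056) × (0.1522−0.1056) + 101 = 49/0.0683 × 0.0466 + 101 ≈ 134.43 → 134.
PM10: row 151.4–332.7 (AQI 51–100). (100−51)·(275.4−151.4)/(332.7−151.4) + 51 = 49·124.0/181.3 + 51 ≈ 84.51 → 85.
PM2.5: 176.3 lies in 149.6–201.6, so I_lo=151, I_hi=200, C_lo=149.6, C_hi=201.6.
(200−151)/(201.6−149.6) × (176.3−149.6) + 151 = 49/52.0 × 26.7 + 151 ≈ 176.16 → 176.
SO₂: row 486–585 (AQI 201–300). (300−201)·(533−486)/(585−486) + 201 = 99·47/99 + 201 ≈ 248.00 → 248.
Sub-indices: NO₂→237, O₃→134, PM10→85, PM2.5→176, SO₂→248. Ranked high→low: 248, 237, 176, 134, 85. Second-highest sub-index = 237.

237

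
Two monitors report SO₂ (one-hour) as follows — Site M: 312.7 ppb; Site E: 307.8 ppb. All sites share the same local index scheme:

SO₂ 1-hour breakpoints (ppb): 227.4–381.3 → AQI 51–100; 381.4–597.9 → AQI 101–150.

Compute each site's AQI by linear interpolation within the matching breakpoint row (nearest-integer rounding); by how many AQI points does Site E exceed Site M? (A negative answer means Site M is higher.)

-1

Site M: row 227.4–381.3 (AQI 51–100). (100−51)·(312.7−227.4)/(381.3−227.4) + 51 = 49·85.3/153.9 + 51 ≈ 78.16 → 78.
Site E: row 227.4–381.3 (AQI 51–100). (100−51)·(307.8−227.4)/(381.3−227.4) + 51 = 49·80.4/153.9 + 51 ≈ 76.60 → 77.
AQIs: Site M=78, Site E=77. Site E (77) − Site M (78) = -1.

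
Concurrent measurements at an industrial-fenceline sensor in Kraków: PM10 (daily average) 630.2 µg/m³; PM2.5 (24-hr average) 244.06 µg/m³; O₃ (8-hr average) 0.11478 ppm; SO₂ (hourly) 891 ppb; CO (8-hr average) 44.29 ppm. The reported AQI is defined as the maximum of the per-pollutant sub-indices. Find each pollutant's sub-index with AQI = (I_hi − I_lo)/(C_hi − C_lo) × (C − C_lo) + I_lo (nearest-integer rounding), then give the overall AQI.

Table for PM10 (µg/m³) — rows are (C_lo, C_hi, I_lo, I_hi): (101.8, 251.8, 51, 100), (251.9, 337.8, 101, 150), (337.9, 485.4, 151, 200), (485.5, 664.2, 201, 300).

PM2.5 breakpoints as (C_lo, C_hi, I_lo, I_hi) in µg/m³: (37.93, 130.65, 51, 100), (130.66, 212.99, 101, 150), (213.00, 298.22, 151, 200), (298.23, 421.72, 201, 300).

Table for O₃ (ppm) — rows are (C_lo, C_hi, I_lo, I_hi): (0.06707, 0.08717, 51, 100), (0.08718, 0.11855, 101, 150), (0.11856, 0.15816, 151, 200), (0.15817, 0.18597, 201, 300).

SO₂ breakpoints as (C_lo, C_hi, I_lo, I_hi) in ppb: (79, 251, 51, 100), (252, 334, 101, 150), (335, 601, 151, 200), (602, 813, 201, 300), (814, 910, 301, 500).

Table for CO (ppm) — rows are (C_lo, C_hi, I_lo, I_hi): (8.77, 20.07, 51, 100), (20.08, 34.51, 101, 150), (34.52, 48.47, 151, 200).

461

PM10: 630.2 lies in 485.5–664.2, so I_lo=201, I_hi=300, C_lo=485.5, C_hi=664.2.
(300−201)/(664.2−485.5) × (630.2−485.5) + 201 = 99/178.7 × 144.7 + 201 ≈ 281.16 → 281.
PM2.5 244.06: bracket 213.00–298.22 → index 151–200; slope 49/85.22, offset 31.06.
AQI = 151 + 49/85.22·31.06 ≈ 168.86 ⇒ 169.
O₃: row 0.08718–0.11855 (AQI 101–150). (150−101)·(0.11478−0.08718)/(0.11855−0.08718) + 101 = 49·0.02760/0.03137 + 101 ≈ 144.11 → 144.
SO₂: 891 lies in 814–910, so I_lo=301, I_hi=500, C_lo=814, C_hi=910.
(500−301)/(910−814) × (891−814) + 301 = 199/96 × 77 + 301 ≈ 460.61 → 461.
CO 44.29: bracket 34.52–48.47 → index 151–200; slope 49/13.95, offset 9.77.
AQI = 151 + 49/13.95·9.77 ≈ 185.32 ⇒ 185.
Sub-indices: PM10→281, PM2.5→169, O₃→144, SO₂→461, CO→185. Overall AQI = max = 461; dominant pollutant is SO₂.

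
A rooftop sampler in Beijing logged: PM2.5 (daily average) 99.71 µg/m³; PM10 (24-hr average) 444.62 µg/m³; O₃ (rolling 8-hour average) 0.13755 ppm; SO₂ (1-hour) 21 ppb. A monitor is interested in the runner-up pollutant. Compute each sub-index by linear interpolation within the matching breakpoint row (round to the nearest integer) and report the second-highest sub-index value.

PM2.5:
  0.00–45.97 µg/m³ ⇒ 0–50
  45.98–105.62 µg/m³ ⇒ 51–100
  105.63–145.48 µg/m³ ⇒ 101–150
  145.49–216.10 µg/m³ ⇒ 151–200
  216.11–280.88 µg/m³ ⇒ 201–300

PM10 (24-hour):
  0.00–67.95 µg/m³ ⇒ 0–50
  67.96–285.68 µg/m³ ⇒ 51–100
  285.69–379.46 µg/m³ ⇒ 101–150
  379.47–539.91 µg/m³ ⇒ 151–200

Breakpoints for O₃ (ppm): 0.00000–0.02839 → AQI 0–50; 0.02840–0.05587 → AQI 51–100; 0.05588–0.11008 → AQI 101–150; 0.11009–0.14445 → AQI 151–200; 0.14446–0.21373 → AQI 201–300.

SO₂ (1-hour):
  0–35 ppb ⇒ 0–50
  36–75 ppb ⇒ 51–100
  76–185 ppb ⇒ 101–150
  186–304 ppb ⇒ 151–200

171

PM2.5: 99.71 lies in 45.98–105.62, so I_lo=51, I_hi=100, C_lo=45.98, C_hi=105.62.
(100−51)/(105.62−45.98) × (99.71−45.98) + 51 = 49/59.64 × 53.73 + 51 ≈ 95.14 → 95.
PM10: row 379.47–539.91 (AQI 151–200). (200−151)·(444.62−379.47)/(539.91−379.47) + 151 = 49·65.15/160.44 + 151 ≈ 170.90 → 171.
O₃: row 0.11009–0.14445 (AQI 151–200). (200−151)·(0.13755−0.11009)/(0.14445−0.11009) + 151 = 49·0.02746/0.03436 + 151 ≈ 190.16 → 190.
SO₂: 21 ∈ [0, 35] ↔ index [0, 50].
0 + (21−0)·(50−0)/(35−0) = 0 + 21·50/35 ≈ 30.00, so AQI = 30.
Sub-indices: PM2.5→95, PM10→171, O₃→190, SO₂→30. Ranked high→low: 190, 171, 95, 30. Second-highest sub-index = 171.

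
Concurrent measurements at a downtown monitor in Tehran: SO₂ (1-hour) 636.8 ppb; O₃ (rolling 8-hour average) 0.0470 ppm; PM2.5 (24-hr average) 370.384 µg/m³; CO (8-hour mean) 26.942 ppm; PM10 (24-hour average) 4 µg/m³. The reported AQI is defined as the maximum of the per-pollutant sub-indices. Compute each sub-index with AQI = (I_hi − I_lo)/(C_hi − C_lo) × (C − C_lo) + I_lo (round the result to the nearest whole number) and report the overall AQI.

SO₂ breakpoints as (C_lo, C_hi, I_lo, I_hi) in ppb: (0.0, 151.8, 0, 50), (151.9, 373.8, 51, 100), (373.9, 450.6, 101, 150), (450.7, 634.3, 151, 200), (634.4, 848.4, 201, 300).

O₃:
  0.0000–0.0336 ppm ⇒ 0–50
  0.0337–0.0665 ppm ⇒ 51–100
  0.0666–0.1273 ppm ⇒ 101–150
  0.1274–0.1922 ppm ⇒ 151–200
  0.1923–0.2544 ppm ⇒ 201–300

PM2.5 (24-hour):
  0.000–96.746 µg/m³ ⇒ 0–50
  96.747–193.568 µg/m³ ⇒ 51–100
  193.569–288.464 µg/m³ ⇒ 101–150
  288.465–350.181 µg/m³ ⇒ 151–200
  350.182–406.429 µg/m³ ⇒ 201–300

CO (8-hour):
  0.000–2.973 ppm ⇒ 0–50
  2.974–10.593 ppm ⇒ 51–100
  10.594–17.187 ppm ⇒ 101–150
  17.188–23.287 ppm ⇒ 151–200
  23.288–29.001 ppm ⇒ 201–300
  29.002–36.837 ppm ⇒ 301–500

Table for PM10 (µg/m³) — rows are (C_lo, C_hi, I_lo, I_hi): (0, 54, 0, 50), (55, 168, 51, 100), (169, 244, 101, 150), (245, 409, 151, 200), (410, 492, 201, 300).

SO₂ 636.8: bracket 634.4–848.4 → index 201–300; slope 99/214.0, offset 2.4.
AQI = 201 + 99/214.0·2.4 ≈ 202.11 ⇒ 202.
O₃ 0.0470: bracket 0.0337–0.0665 → index 51–100; slope 49/0.0328, offset 0.0133.
AQI = 51 + 49/0.0328·0.0133 ≈ 70.87 ⇒ 71.
PM2.5: row 350.182–406.429 (AQI 201–300). (300−201)·(370.384−350.182)/(406.429−350.182) + 201 = 99·20.202/56.247 + 201 ≈ 236.56 → 237.
CO 26.942: bracket 23.288–29.001 → index 201–300; slope 99/5.713, offset 3.654.
AQI = 201 + 99/5.713·3.654 ≈ 264.32 ⇒ 264.
PM10: 4 lies in 0–54, so I_lo=0, I_hi=50, C_lo=0, C_hi=54.
(50−0)/(54−0) × (4−0) + 0 = 50/54 × 4 + 0 ≈ 3.70 → 4.
Sub-indices: SO₂→202, O₃→71, PM2.5→237, CO→264, PM10→4. Overall AQI = max = 264; dominant pollutant is CO.
AQI 264: Very Unhealthy.

264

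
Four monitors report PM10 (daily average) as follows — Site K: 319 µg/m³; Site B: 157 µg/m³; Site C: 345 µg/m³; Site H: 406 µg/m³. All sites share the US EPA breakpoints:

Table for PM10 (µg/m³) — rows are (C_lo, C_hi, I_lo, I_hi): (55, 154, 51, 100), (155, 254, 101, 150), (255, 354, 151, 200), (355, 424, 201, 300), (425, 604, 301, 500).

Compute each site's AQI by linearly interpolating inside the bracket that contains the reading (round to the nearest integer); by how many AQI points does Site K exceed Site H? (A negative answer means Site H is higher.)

Site K 319: bracket 255–354 → index 151–200; slope 49/99, offset 64.
AQI = 151 + 49/99·64 ≈ 182.68 ⇒ 183.
Site B 157: bracket 155–254 → index 101–150; slope 49/99, offset 2.
AQI = 101 + 49/99·2 ≈ 101.99 ⇒ 102.
Site C: 345 ∈ [255, 354] ↔ index [151, 200].
151 + (345−255)·(200−151)/(354−255) = 151 + 90·49/99 ≈ 195.55, so AQI = 196.
Site H: row 355–424 (AQI 201–300). (300−201)·(406−355)/(424−355) + 201 = 99·51/69 + 201 ≈ 274.17 → 274.
AQIs: Site K=183, Site B=102, Site C=196, Site H=274. Site K (183) − Site H (274) = -91.

-91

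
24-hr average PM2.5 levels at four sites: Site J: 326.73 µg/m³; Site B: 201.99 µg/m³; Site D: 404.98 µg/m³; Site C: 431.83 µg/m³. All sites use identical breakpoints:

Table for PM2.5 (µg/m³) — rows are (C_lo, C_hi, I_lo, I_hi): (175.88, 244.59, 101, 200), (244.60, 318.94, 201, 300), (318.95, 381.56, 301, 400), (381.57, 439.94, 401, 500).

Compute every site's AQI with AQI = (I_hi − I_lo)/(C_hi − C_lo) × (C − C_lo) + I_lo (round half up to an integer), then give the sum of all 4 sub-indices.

Site J: 326.73 ∈ [318.95, 381.56] ↔ index [301, 400].
301 + (326.73−318.95)·(400−301)/(381.56−318.95) = 301 + 7.78·99/62.61 ≈ 313.30, so AQI = 313.
Site B: row 175.88–244.59 (AQI 101–200). (200−101)·(201.99−175.88)/(244.59−175.88) + 101 = 99·26.11/68.71 + 101 ≈ 138.62 → 139.
Site D: 404.98 ∈ [381.57, 439.94] ↔ index [401, 500].
401 + (404.98−381.57)·(500−401)/(439.94−381.57) = 401 + 23.41·99/58.37 ≈ 440.71, so AQI = 441.
Site C: 431.83 ∈ [381.57, 439.94] ↔ index [401, 500].
401 + (431.83−381.57)·(500−401)/(439.94−381.57) = 401 + 50.26·99/58.37 ≈ 486.24, so AQI = 486.
AQIs: Site J=313, Site B=139, Site D=441, Site C=486. Sum = 313 + 139 + 441 + 486 = 1379.

1379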